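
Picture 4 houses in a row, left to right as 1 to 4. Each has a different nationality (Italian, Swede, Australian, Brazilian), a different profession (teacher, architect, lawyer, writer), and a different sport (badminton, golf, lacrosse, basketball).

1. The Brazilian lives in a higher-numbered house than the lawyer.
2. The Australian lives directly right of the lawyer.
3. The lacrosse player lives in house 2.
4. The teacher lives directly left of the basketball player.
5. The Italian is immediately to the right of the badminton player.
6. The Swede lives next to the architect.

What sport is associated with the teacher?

Clue 3 places the lacrosse player in house 2.
House 1 nationality: only Swede fits.
From clue 6, the architect must be in house 2.
That leaves writer as the profession for house 4.
Clue 4 places the basketball player in house 4.
That leaves Brazilian as the nationality for house 3.
That leaves lawyer as the profession for house 1.
House 3 profession: only teacher fits.
Clue 2: the Australian is in house 2.
That leaves Italian as the nationality for house 4.
Clue 5 places the badminton player in house 3.
House 1 sport: only golf fits.
So: house 1 = Swede/lawyer/golf, house 2 = Australian/architect/lacrosse, house 3 = Brazilian/teacher/badminton, house 4 = Italian/writer/basketball.

badminton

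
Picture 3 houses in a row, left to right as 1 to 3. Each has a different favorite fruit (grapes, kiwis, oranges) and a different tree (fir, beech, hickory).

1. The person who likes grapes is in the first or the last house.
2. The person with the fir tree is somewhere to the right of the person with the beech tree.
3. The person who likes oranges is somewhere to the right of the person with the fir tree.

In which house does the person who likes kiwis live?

By clue 3, the person who likes oranges is in house 3.
The person with the fir tree is in house 2 (clue 3).
That leaves kiwis as the favorite fruit for house 2.
That leaves beech as the tree for house 1.
That leaves hickory as the tree for house 3.
The only favorite fruit still possible for house 1 is grapes.
So: house 1 = grapes/beech, house 2 = kiwis/fir, house 3 = oranges/hickory.

2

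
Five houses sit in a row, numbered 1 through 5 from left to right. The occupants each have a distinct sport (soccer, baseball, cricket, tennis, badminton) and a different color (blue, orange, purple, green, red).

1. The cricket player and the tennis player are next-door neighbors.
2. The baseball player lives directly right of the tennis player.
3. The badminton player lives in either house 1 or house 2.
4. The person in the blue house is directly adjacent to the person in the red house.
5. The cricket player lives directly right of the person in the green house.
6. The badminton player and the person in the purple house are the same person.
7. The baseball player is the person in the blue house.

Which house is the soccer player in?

The badminton player is narrowed to house 1 or 2; consider each.
Placing it in house 2 leads to a contradiction, so it's in house 1.
From clue 6, the person in the purple house must be in house 1.
The baseball player is narrowed to house 3 or 4 or 5; consider each.
Placing it in house 3 and house 4 leads to a contradiction, so it's in house 5.
The tennis player is in house 4 (clue 2).
Clue 7: the person in the blue house is in house 5.
That leaves soccer as the sport for house 2.
House 3's sport must be cricket (nothing else left).
The person in the red house is in house 4 (clue 4).
By clue 5, the person in the green house is in house 2.
That leaves orange as the color for house 3.
So: house 1 = badminton/purple, house 2 = soccer/green, house 3 = cricket/orange, house 4 = tennis/red, house 5 = baseball/blue.

2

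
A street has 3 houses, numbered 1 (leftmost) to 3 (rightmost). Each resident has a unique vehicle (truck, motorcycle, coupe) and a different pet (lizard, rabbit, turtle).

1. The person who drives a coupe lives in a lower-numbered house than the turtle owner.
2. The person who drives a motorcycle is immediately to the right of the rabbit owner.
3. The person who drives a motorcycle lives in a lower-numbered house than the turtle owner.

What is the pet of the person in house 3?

Clue 3: the person who drives a motorcycle is in house 2.
Clue 3: the turtle owner is in house 3.
House 1 vehicle: only coupe fits.
House 3 vehicle: only truck fits.
Clue 2 places the rabbit owner in house 1.
The only pet still possible for house 2 is lizard.
So: house 1 = coupe/rabbit, house 2 = motorcycle/lizard, house 3 = truck/turtle.

turtle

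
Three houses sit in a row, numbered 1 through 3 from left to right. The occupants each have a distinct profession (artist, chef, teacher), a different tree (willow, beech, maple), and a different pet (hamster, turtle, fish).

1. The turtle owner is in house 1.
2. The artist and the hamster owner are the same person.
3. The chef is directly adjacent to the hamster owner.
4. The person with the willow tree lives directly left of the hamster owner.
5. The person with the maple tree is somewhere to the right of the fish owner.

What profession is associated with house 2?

By clue 1, the turtle owner is in house 1.
So house 2 gets fish for pet.
So house 3 gets hamster for pet.
Clue 2: the artist is in house 3.
From clue 3, the chef must be in house 2.
Clue 4 places the person with the willow tree in house 2.
By clue 5, the person with the maple tree is in house 3.
That leaves teacher as the profession for house 1.
That leaves beech as the tree for house 1.
So: house 1 = teacher/beech/turtle, house 2 = chef/willow/fish, house 3 = artist/maple/hamster.

chef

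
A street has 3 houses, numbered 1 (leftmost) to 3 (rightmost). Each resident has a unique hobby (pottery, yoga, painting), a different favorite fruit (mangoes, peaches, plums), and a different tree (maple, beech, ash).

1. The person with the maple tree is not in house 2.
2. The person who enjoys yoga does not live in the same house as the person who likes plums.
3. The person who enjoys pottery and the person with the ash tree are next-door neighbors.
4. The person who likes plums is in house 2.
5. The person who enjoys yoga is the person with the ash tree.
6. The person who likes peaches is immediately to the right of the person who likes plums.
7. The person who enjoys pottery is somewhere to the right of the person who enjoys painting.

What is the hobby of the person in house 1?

The person who likes plums is in house 2 (clue 4).
By clue 6, the person who likes peaches is in house 3.
That leaves mangoes as the favorite fruit for house 1.
The only tree still possible for house 2 is beech.
Clue 3 places the person who enjoys pottery in house 2.
Clue 7 places the person who enjoys painting in house 1.
That leaves yoga as the hobby for house 3.
By clue 5, the person with the ash tree is in house 3.
That leaves maple as the tree for house 1.
So: house 1 = painting/mangoes/maple, house 2 = pottery/plums/beech, house 3 = yoga/peaches/ash.

painting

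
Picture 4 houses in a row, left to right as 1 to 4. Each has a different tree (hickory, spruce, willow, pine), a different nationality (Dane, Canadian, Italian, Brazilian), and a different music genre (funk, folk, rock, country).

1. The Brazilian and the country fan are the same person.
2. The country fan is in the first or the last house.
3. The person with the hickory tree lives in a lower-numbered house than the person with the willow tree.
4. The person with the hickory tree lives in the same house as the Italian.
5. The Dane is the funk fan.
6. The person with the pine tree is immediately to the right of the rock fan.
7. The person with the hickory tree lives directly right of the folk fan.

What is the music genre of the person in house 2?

rock

The only tree still possible for house 1 is spruce.
The person with the hickory tree is narrowed to house 2 or 3; consider each.
Placing it in house 3 leads to a contradiction, so it's in house 2.
Clue 4: the Italian is in house 2.
Clue 7 places the folk fan in house 1.
That leaves country as the music genre for house 4.
Clue 1: the Brazilian is in house 4.
From clue 5, the Dane must be in house 3.
Clue 5: the funk fan is in house 3.
So house 1 gets Canadian for nationality.
That leaves rock as the music genre for house 2.
Clue 6 places the person with the pine tree in house 3.
The only tree still possible for house 4 is willow.
So: house 1 = spruce/Canadian/folk, house 2 = hickory/Italian/rock, house 3 = pine/Dane/funk, house 4 = willow/Brazilian/country.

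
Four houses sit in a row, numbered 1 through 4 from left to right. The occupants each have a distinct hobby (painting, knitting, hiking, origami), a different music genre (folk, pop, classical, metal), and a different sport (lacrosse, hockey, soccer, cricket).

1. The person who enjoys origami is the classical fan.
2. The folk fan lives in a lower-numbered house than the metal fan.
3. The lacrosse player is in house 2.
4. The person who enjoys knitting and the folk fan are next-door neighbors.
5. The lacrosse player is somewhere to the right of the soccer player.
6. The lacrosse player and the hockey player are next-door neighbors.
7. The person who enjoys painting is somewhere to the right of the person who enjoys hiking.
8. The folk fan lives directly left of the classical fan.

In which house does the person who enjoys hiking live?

2

From clue 3, the lacrosse player must be in house 2.
By clue 5, the soccer player is in house 1.
The only sport still possible for house 4 is cricket.
House 3 sport: only hockey fits.
The person who enjoys hiking is narrowed to house 1 or 2 or 3; consider each.
Placing it in house 1 and house 3 leads to a contradiction, so it's in house 2.
So house 1 gets knitting for hobby.
Clue 4: the folk fan is in house 2.
Clue 8 places the classical fan in house 3.
House 1 music genre: only pop fits.
So house 4 gets metal for music genre.
Clue 1: the person who enjoys origami is in house 3.
That leaves painting as the hobby for house 4.
So: house 1 = knitting/pop/soccer, house 2 = hiking/folk/lacrosse, house 3 = origami/classical/hockey, house 4 = painting/metal/cricket.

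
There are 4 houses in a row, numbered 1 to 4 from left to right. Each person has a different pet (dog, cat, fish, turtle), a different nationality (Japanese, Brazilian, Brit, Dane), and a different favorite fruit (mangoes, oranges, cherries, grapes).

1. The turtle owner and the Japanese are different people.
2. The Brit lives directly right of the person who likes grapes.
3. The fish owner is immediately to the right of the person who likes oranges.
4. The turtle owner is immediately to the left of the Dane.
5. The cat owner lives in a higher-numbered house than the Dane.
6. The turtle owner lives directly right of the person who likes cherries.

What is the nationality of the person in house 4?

Brit

House 1 pet: only dog fits.
That leaves mangoes as the favorite fruit for house 4.
Clue 4: the turtle owner is in house 2.
By clue 4, the Dane is in house 3.
Clue 5: the cat owner is in house 4.
Clue 6: the person who likes cherries is in house 1.
The only pet still possible for house 3 is fish.
From clue 2, the Brit must be in house 4.
The person who likes grapes is in house 3 (clue 2).
By clue 3, the person who likes oranges is in house 2.
That leaves Brazilian as the nationality for house 2.
That leaves Japanese as the nationality for house 1.
So: house 1 = dog/Japanese/cherries, house 2 = turtle/Brazilian/oranges, house 3 = fish/Dane/grapes, house 4 = cat/Brit/mangoes.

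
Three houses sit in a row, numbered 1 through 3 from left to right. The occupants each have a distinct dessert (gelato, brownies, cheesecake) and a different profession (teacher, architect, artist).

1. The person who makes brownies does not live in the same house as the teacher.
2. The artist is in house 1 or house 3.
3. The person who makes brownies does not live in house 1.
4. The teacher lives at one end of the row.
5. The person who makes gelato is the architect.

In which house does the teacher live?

1

House 2's profession must be architect (nothing else left).
From clue 5, the person who makes gelato must be in house 2.
House 1's dessert must be cheesecake (nothing else left).
So house 3 gets brownies for dessert.
Clue 1 places the teacher in house 1.
The only profession still possible for house 3 is artist.
So: house 1 = cheesecake/teacher, house 2 = gelato/architect, house 3 = brownies/artist.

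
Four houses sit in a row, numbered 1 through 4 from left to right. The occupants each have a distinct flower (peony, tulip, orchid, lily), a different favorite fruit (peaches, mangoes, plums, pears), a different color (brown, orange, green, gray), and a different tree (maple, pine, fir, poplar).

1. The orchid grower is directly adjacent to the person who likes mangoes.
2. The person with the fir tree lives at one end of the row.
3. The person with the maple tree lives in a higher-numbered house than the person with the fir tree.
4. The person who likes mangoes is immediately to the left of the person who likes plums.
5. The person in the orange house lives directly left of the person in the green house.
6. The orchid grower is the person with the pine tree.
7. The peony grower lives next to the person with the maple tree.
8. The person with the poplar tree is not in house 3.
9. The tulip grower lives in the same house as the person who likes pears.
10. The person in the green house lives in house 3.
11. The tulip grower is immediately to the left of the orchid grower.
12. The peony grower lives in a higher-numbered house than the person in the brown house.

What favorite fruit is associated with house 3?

By clue 3, the person with the fir tree is in house 1.
Clue 10 places the person in the green house in house 3.
House 4 color: only gray fits.
Clue 5 places the person in the orange house in house 2.
So house 1 gets brown for color.
The person with the poplar tree is narrowed to house 2 or 4; consider each.
Placing it in house 2 leads to a contradiction, so it's in house 4.
The orchid grower is narrowed to house 2 or 3; consider each.
Placing it in house 3 leads to a contradiction, so it's in house 2.
Clue 6 places the person with the pine tree in house 2.
The tulip grower is in house 1 (clue 11).
So house 3 gets maple for tree.
From clue 7, the peony grower must be in house 4.
Clue 9: the person who likes pears is in house 1.
So house 3 gets lily for flower.
The person who likes plums is in house 4 (clue 4).
House 2 favorite fruit: only peaches fits.
So house 3 gets mangoes for favorite fruit.
So: house 1 = tulip/pears/brown/fir, house 2 = orchid/peaches/orange/pine, house 3 = lily/mangoes/green/maple, house 4 = peony/plums/gray/poplar.

mangoes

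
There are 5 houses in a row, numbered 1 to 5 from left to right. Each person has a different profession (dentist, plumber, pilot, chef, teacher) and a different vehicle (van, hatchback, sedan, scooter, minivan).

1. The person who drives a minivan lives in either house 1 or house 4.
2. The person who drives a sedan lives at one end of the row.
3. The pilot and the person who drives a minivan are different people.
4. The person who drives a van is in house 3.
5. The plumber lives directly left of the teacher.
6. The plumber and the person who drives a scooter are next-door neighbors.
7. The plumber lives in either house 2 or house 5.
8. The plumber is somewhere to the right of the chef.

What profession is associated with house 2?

plumber

By clue 4, the person who drives a van is in house 3.
Clue 7 places the plumber in house 2.
The chef is in house 1 (clue 8).
The teacher is in house 3 (clue 5).
By clue 6, the person who drives a scooter is in house 1.
That leaves hatchback as the vehicle for house 2.
House 4 vehicle: only minivan fits.
So house 5 gets sedan for vehicle.
Clue 3: the pilot is in house 5.
The only profession still possible for house 4 is dentist.
So: house 1 = chef/scooter, house 2 = plumber/hatchback, house 3 = teacher/van, house 4 = dentist/minivan, house 5 = pilot/sedan.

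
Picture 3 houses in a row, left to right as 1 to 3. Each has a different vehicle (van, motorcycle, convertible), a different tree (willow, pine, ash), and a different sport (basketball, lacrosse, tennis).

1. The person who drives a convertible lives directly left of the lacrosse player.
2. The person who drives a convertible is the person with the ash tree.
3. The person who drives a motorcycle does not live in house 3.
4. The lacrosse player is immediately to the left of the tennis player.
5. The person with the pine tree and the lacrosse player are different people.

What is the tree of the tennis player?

pine

Clue 4: the lacrosse player is in house 2.
By clue 4, the tennis player is in house 3.
So house 3 gets van for vehicle.
House 1 sport: only basketball fits.
The person who drives a convertible is in house 1 (clue 1).
Clue 2 places the person with the ash tree in house 1.
That leaves motorcycle as the vehicle for house 2.
That leaves willow as the tree for house 2.
House 3's tree must be pine (nothing else left).
So: house 1 = convertible/ash/basketball, house 2 = motorcycle/willow/lacrosse, house 3 = van/pine/tennis.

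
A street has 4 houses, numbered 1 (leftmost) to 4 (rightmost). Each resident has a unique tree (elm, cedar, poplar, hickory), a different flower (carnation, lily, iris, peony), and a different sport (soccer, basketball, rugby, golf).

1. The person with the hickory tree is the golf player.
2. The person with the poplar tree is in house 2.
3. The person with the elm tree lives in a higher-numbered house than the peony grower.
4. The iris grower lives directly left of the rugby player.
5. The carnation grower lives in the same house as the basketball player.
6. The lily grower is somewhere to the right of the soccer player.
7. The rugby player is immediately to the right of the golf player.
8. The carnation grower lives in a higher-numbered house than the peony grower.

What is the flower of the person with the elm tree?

By clue 2, the person with the poplar tree is in house 2.
The person with the elm tree is narrowed to house 3 or 4; consider each.
Placing it in house 3 leads to a contradiction, so it's in house 4.
The person with the cedar tree is narrowed to house 1 or 3; consider each.
Placing it in house 3 leads to a contradiction, so it's in house 1.
House 3 tree: only hickory fits.
From clue 1, the golf player must be in house 3.
The rugby player is in house 4 (clue 7).
So house 1 gets soccer for sport.
The only sport still possible for house 2 is basketball.
The iris grower is in house 3 (clue 4).
Clue 5 places the carnation grower in house 2.
Clue 8: the peony grower is in house 1.
House 4 flower: only lily fits.
So: house 1 = cedar/peony/soccer, house 2 = poplar/carnation/basketball, house 3 = hickory/iris/golf, house 4 = elm/lily/rugby.

lily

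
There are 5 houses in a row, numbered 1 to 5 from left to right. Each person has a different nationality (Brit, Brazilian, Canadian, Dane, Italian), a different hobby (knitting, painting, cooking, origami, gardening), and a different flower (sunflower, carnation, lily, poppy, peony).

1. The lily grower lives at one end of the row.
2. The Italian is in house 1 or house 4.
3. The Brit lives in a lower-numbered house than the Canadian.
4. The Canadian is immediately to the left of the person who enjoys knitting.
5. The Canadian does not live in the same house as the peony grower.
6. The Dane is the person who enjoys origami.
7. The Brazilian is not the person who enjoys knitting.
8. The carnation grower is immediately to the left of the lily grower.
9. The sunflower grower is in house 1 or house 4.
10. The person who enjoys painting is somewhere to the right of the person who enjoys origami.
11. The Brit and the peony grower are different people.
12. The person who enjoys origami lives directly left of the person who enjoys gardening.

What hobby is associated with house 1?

cooking

The carnation grower is in house 4 (clue 8).
Clue 8 places the lily grower in house 5.
House 5 nationality: only Brazilian fits.
House 1 flower: only sunflower fits.
The Brit is narrowed to house 1 or 2; consider each.
Placing it in house 2 leads to a contradiction, so it's in house 1.
House 4's nationality must be Italian (nothing else left).
House 1's hobby must be cooking (nothing else left).
So house 2 gets origami for hobby.
The only hobby still possible for house 5 is painting.
From clue 6, the Dane must be in house 2.
Clue 12: the person who enjoys gardening is in house 3.
So house 3 gets Canadian for nationality.
That leaves knitting as the hobby for house 4.
Clue 5: the peony grower is in house 2.
House 3's flower must be poppy (nothing else left).
So: house 1 = Brit/cooking/sunflower, house 2 = Dane/origami/peony, house 3 = Canadian/gardening/poppy, house 4 = Italian/knitting/carnation, house 5 = Brazilian/painting/lily.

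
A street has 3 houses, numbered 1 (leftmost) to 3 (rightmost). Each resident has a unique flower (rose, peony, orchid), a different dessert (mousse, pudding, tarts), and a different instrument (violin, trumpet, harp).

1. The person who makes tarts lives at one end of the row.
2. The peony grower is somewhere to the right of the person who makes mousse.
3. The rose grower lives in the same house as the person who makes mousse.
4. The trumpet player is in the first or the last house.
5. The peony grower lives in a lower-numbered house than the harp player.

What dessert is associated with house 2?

pudding

By clue 5, the peony grower is in house 2.
The harp player is in house 3 (clue 5).
House 3 flower: only orchid fits.
House 2's instrument must be violin (nothing else left).
By clue 2, the person who makes mousse is in house 1.
The only flower still possible for house 1 is rose.
That leaves pudding as the dessert for house 2.
That leaves tarts as the dessert for house 3.
That leaves trumpet as the instrument for house 1.
So: house 1 = rose/mousse/trumpet, house 2 = peony/pudding/violin, house 3 = orchid/tarts/harp.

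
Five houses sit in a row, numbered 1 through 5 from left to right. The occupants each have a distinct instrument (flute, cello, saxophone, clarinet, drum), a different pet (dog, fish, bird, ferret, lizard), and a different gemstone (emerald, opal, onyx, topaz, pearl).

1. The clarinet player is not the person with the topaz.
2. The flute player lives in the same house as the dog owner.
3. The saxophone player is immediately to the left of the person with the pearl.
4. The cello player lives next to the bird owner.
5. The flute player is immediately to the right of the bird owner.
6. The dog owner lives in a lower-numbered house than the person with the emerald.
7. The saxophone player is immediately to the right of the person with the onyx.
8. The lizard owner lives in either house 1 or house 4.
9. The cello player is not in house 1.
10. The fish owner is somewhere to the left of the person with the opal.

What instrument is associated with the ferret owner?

clarinet

That leaves ferret as the pet for house 5.
The lizard owner is narrowed to house 1 or 4; consider each.
Placing it in house 4 leads to a contradiction, so it's in house 1.
The flute player is narrowed to house 3 or 4; consider each.
Placing it in house 3 leads to a contradiction, so it's in house 4.
The dog owner is in house 4 (clue 2).
Clue 5: the bird owner is in house 3.
Clue 6 places the person with the emerald in house 5.
That leaves fish as the pet for house 2.
From clue 4, the cello player must be in house 2.
The only instrument still possible for house 3 is saxophone.
Clue 3: the person with the pearl is in house 4.
The person with the onyx is in house 2 (clue 7).
House 1's gemstone must be topaz (nothing else left).
The only gemstone still possible for house 3 is opal.
Clue 1: the clarinet player is in house 5.
House 1 instrument: only drum fits.
So: house 1 = drum/lizard/topaz, house 2 = cello/fish/onyx, house 3 = saxophone/bird/opal, house 4 = flute/dog/pearl, house 5 = clarinet/ferret/emerald.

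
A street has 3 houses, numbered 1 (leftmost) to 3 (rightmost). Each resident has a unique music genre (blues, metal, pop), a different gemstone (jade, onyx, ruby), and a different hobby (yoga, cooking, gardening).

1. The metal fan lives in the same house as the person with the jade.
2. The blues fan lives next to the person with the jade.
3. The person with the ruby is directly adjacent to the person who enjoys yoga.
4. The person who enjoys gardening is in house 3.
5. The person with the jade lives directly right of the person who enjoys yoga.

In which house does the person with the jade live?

The person who enjoys gardening is in house 3 (clue 4).
The metal fan is narrowed to house 2 or 3; consider each.
Placing it in house 2 leads to a contradiction, so it's in house 3.
From clue 1, the person with the jade must be in house 3.
Clue 2 places the blues fan in house 2.
From clue 5, the person who enjoys yoga must be in house 2.
House 1's music genre must be pop (nothing else left).
So house 1 gets cooking for hobby.
Clue 3: the person with the ruby is in house 1.
That leaves onyx as the gemstone for house 2.
So: house 1 = pop/ruby/cooking, house 2 = blues/onyx/yoga, house 3 = metal/jade/gardening.

3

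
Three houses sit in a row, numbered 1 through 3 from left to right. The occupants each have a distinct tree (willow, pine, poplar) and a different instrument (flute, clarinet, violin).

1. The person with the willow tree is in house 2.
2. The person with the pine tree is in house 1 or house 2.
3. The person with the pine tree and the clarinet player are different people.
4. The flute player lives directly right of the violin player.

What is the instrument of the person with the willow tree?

Clue 1 places the person with the willow tree in house 2.
The only tree still possible for house 1 is pine.
The only tree still possible for house 3 is poplar.
That leaves violin as the instrument for house 1.
By clue 4, the flute player is in house 2.
House 3 instrument: only clarinet fits.
So: house 1 = pine/violin, house 2 = willow/flute, house 3 = poplar/clarinet.

flute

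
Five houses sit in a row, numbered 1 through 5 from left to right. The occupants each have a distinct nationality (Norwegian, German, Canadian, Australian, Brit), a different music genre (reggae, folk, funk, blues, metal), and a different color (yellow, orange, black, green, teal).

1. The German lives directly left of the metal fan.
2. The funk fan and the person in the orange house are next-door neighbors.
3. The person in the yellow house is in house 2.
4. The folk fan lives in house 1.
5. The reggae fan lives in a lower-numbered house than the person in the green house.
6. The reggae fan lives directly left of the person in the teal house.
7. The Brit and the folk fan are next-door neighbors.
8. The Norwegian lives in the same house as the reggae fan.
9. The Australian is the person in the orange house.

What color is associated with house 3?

The person in the yellow house is in house 2 (clue 3).
The folk fan is in house 1 (clue 4).
Clue 7 places the Brit in house 2.
The Norwegian is narrowed to house 3 or 4; consider each.
Placing it in house 4 leads to a contradiction, so it's in house 3.
The reggae fan is in house 3 (clue 8).
Clue 6 places the person in the teal house in house 4.
The only color still possible for house 3 is black.
House 1 color: only orange fits.
House 5 color: only green fits.
Clue 2 places the funk fan in house 2.
From clue 9, the Australian must be in house 1.
House 5 nationality: only Canadian fits.
House 4's music genre must be blues (nothing else left).
The only music genre still possible for house 5 is metal.
The only nationality still possible for house 4 is German.
So: house 1 = Australian/folk/orange, house 2 = Brit/funk/yellow, house 3 = Norwegian/reggae/black, house 4 = German/blues/teal, house 5 = Canadian/metal/green.

black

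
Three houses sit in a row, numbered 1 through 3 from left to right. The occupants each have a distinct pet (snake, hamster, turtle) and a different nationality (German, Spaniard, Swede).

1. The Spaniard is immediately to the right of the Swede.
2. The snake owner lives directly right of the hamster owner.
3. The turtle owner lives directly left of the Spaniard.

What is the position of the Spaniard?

2

So house 3 gets snake for pet.
By clue 2, the hamster owner is in house 2.
House 1 pet: only turtle fits.
Clue 3 places the Spaniard in house 2.
House 1's nationality must be Swede (nothing else left).
House 3's nationality must be German (nothing else left).
So: house 1 = turtle/Swede, house 2 = hamster/Spaniard, house 3 = snake/German.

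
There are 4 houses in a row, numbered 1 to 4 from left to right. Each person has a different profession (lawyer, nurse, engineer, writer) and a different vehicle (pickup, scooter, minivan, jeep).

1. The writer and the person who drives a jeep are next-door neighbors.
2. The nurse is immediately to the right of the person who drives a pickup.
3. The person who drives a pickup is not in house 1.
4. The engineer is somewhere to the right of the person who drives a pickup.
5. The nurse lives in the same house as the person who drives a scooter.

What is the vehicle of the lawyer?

jeep

The engineer is narrowed to house 3 or 4; consider each.
Placing it in house 3 leads to a contradiction, so it's in house 4.
By clue 2, the person who drives a pickup is in house 2.
From clue 5, the person who drives a scooter must be in house 3.
That leaves nurse as the profession for house 3.
From clue 1, the writer must be in house 2.
Clue 1 places the person who drives a jeep in house 1.
House 1 profession: only lawyer fits.
So house 4 gets minivan for vehicle.
So: house 1 = lawyer/jeep, house 2 = writer/pickup, house 3 = nurse/scooter, house 4 = engineer/minivan.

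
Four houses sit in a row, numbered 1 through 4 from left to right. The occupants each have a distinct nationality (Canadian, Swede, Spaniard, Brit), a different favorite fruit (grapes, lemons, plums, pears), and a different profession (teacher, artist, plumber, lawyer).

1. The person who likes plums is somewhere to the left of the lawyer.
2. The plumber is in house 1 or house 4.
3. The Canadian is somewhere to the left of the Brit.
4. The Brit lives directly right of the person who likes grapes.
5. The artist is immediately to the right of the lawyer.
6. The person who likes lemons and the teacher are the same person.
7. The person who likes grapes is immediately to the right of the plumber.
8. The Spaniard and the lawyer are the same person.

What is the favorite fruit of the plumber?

Clue 7: the person who likes grapes is in house 2.
By clue 7, the plumber is in house 1.
Clue 1 places the person who likes plums in house 1.
From clue 4, the Brit must be in house 3.
The only nationality still possible for house 4 is Swede.
The only profession still possible for house 2 is lawyer.
From clue 5, the artist must be in house 3.
That leaves Canadian as the nationality for house 1.
That leaves Spaniard as the nationality for house 2.
The only profession still possible for house 4 is teacher.
The person who likes lemons is in house 4 (clue 6).
That leaves pears as the favorite fruit for house 3.
So: house 1 = Canadian/plums/plumber, house 2 = Spaniard/grapes/lawyer, house 3 = Brit/pears/artist, house 4 = Swede/lemons/teacher.

plums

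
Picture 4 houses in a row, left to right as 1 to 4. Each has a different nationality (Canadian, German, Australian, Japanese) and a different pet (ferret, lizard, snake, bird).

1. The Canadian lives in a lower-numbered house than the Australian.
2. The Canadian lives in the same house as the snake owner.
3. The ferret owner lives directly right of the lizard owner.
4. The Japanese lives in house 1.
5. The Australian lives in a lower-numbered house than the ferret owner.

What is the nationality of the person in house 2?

Canadian

From clue 4, the Japanese must be in house 1.
That leaves German as the nationality for house 4.
From clue 1, the Canadian must be in house 2.
Clue 1 places the Australian in house 3.
Clue 2: the snake owner is in house 2.
From clue 5, the ferret owner must be in house 4.
House 1's pet must be bird (nothing else left).
That leaves lizard as the pet for house 3.
So: house 1 = Japanese/bird, house 2 = Canadian/snake, house 3 = Australian/lizard, house 4 = German/ferret.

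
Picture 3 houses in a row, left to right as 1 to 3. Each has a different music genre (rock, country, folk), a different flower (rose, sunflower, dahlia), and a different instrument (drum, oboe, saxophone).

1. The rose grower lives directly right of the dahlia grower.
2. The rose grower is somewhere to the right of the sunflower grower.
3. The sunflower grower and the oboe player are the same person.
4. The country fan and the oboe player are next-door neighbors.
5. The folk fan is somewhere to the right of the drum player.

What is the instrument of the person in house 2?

So house 3 gets rose for flower.
House 3's instrument must be saxophone (nothing else left).
By clue 1, the dahlia grower is in house 2.
So house 1 gets sunflower for flower.
Clue 3 places the oboe player in house 1.
Clue 4: the country fan is in house 2.
So house 1 gets rock for music genre.
House 3 music genre: only folk fits.
The only instrument still possible for house 2 is drum.
So: house 1 = rock/sunflower/oboe, house 2 = country/dahlia/drum, house 3 = folk/rose/saxophone.

drum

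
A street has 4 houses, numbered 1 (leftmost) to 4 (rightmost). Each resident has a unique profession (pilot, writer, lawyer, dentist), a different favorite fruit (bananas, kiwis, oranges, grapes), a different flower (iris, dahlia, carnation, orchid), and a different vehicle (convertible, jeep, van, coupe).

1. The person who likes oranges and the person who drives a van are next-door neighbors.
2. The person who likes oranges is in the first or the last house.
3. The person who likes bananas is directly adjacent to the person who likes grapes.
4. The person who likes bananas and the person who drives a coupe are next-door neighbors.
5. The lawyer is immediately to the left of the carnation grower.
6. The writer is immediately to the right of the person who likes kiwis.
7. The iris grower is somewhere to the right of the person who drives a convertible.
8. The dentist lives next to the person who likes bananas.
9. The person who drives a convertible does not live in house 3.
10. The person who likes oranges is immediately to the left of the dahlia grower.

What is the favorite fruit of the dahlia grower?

kiwis

Clue 10: the person who likes oranges is in house 1.
Clue 10: the dahlia grower is in house 2.
So house 1 gets orchid for flower.
By clue 1, the person who drives a van is in house 2.
That leaves convertible as the vehicle for house 1.
The lawyer is narrowed to house 2 or 3; consider each.
Placing it in house 3 leads to a contradiction, so it's in house 2.
Clue 5 places the carnation grower in house 3.
House 4's flower must be iris (nothing else left).
The writer is narrowed to house 3 or 4; consider each.
Placing it in house 4 leads to a contradiction, so it's in house 3.
By clue 6, the person who likes kiwis is in house 2.
From clue 8, the dentist must be in house 4.
By clue 8, the person who likes bananas is in house 3.
House 1's profession must be pilot (nothing else left).
House 4's favorite fruit must be grapes (nothing else left).
From clue 4, the person who drives a coupe must be in house 4.
So house 3 gets jeep for vehicle.
So: house 1 = pilot/oranges/orchid/convertible, house 2 = lawyer/kiwis/dahlia/van, house 3 = writer/bananas/carnation/jeep, house 4 = dentist/grapes/iris/coupe.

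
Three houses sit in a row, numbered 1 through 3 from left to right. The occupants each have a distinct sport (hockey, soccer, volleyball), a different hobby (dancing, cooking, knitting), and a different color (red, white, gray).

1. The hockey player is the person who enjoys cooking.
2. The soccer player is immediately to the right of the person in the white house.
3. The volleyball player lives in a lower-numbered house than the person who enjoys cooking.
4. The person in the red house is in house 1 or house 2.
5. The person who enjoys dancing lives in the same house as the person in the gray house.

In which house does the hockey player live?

The only color still possible for house 3 is gray.
By clue 5, the person who enjoys dancing is in house 3.
House 1 sport: only volleyball fits.
The only hobby still possible for house 1 is knitting.
The only hobby still possible for house 2 is cooking.
By clue 1, the hockey player is in house 2.
House 3's sport must be soccer (nothing else left).
Clue 2: the person in the white house is in house 2.
So house 1 gets red for color.
So: house 1 = volleyball/knitting/red, house 2 = hockey/cooking/white, house 3 = soccer/dancing/gray.

2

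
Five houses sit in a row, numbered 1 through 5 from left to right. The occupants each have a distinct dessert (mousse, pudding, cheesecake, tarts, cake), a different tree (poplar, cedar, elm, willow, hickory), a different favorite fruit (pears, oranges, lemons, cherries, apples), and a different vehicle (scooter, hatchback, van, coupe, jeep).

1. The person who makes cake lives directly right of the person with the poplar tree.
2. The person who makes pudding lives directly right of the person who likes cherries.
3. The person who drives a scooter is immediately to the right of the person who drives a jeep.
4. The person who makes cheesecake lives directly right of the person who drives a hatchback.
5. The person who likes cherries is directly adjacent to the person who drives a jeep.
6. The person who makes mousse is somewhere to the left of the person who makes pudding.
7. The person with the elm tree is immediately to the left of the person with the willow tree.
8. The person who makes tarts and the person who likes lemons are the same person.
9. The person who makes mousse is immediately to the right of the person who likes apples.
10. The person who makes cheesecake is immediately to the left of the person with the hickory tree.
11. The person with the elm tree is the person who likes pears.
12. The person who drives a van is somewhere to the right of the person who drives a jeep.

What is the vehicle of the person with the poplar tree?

coupe

That leaves tarts as the dessert for house 1.
By clue 8, the person who likes lemons is in house 1.
The only favorite fruit still possible for house 5 is oranges.
The person who makes mousse is narrowed to house 3 or 4; consider each.
Placing it in house 3 leads to a contradiction, so it's in house 4.
Clue 6: the person who makes pudding is in house 5.
Clue 9: the person who likes apples is in house 3.
The only favorite fruit still possible for house 2 is pears.
The only favorite fruit still possible for house 4 is cherries.
The person who drives a jeep is in house 3 (clue 5).
Clue 11 places the person with the elm tree in house 2.
By clue 1, the person who makes cake is in house 2.
By clue 3, the person who drives a scooter is in house 4.
The person with the willow tree is in house 3 (clue 7).
House 3 dessert: only cheesecake fits.
That leaves poplar as the tree for house 1.
That leaves hickory as the tree for house 4.
House 5 tree: only cedar fits.
So house 5 gets van for vehicle.
Clue 4 places the person who drives a hatchback in house 2.
That leaves coupe as the vehicle for house 1.
So: house 1 = tarts/poplar/lemons/coupe, house 2 = cake/elm/pears/hatchback, house 3 = cheesecake/willow/apples/jeep, house 4 = mousse/hickory/cherries/scooter, house 5 = pudding/cedar/oranges/van.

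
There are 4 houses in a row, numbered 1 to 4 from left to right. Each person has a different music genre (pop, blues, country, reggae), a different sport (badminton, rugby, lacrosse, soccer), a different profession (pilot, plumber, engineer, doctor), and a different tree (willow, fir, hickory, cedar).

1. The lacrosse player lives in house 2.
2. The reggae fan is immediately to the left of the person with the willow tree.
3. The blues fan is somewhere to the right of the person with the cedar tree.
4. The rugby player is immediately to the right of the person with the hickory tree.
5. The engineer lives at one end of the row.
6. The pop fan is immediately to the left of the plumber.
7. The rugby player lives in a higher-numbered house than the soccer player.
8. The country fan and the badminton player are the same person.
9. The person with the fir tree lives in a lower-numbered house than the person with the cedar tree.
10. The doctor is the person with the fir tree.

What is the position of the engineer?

4

The lacrosse player is in house 2 (clue 1).
The only tree still possible for house 4 is willow.
Clue 2: the reggae fan is in house 3.
House 2 music genre: only pop fits.
So house 1 gets fir for tree.
Clue 6: the plumber is in house 3.
The doctor is in house 1 (clue 10).
House 1 music genre: only country fits.
That leaves blues as the music genre for house 4.
House 2's profession must be pilot (nothing else left).
The only profession still possible for house 4 is engineer.
The badminton player is in house 1 (clue 8).
The only sport still possible for house 3 is soccer.
That leaves rugby as the sport for house 4.
By clue 4, the person with the hickory tree is in house 3.
House 2 tree: only cedar fits.
So: house 1 = country/badminton/doctor/fir, house 2 = pop/lacrosse/pilot/cedar, house 3 = reggae/soccer/plumber/hickory, house 4 = blues/rugby/engineer/willow.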